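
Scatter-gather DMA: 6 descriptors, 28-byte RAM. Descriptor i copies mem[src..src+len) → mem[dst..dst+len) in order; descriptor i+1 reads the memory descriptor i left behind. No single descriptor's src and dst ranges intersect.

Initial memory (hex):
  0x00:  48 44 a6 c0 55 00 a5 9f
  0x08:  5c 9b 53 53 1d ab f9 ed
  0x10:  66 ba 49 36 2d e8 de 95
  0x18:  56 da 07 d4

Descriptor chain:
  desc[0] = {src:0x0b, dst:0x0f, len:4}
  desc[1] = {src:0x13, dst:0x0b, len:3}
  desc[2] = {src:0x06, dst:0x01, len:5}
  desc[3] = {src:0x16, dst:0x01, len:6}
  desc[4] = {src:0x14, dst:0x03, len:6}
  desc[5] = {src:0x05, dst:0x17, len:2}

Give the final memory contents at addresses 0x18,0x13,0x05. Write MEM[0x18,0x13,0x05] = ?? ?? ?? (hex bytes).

MEM[0x18,0x13,0x05] = 95 36 de

[0] 0x0b->0x0f len=4 : 53 1d ab f9
[1] 0x13->0x0b len=3 : 36 2d e8
[2] 0x06->0x01 len=5 : a5 9f 5c 9b 53
[3] 0x16->0x01 len=6 : de 95 56 da 07 d4
[4] 0x14->0x03 len=6 : 2d e8 de 95 56 da
[5] 0x05->0x17 len=2 : de 95
query mem[0x18]=0x95, mem[0x13]=0x36, mem[0x05]=0xde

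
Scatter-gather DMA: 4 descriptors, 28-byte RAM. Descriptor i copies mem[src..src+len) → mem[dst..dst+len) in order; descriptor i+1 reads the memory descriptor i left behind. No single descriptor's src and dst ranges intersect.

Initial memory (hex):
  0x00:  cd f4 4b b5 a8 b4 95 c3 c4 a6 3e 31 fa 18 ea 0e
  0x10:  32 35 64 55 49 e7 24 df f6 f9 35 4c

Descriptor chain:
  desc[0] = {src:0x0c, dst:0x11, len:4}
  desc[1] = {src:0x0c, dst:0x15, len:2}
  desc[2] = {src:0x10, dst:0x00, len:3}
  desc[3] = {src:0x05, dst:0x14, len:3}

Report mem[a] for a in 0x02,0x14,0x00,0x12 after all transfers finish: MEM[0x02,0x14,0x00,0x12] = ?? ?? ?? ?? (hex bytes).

[0] 0x0c->0x11 len=4 : fa 18 ea 0e
[1] 0x0c->0x15 len=2 : fa 18
[2] 0x10->0x00 len=3 : 32 fa 18
[3] 0x05->0x14 len=3 : b4 95 c3
query mem[0x02]=0x18, mem[0x14]=0xb4, mem[0x00]=0x32, mem[0x12]=0x18

MEM[0x02,0x14,0x00,0x12] = 18 b4 32 18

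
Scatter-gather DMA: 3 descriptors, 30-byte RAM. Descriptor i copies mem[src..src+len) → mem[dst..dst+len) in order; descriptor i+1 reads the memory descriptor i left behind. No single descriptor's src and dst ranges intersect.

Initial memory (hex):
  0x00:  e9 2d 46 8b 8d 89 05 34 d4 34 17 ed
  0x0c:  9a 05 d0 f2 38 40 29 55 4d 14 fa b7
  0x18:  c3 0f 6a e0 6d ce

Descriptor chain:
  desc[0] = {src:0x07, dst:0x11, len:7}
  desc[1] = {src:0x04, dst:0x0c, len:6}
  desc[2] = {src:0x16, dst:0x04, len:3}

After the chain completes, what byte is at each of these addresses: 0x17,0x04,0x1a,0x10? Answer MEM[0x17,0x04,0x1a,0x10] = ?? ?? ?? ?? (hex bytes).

MEM[0x17,0x04,0x1a,0x10] = 05 9a 6a d4

#0 dst[0x11+7] := {0x34,0xd4,0x34,0x17,0xed,0x9a,0x05}
#1 dst[0x0c+6] := {0x8d,0x89,0x05,0x34,0xd4,0x34}
#2 dst[0x04+3] := {0x9a,0x05,0xc3}
query mem[0x17]=0x05, mem[0x04]=0x9a, mem[0x1a]=0x6a, mem[0x10]=0xd4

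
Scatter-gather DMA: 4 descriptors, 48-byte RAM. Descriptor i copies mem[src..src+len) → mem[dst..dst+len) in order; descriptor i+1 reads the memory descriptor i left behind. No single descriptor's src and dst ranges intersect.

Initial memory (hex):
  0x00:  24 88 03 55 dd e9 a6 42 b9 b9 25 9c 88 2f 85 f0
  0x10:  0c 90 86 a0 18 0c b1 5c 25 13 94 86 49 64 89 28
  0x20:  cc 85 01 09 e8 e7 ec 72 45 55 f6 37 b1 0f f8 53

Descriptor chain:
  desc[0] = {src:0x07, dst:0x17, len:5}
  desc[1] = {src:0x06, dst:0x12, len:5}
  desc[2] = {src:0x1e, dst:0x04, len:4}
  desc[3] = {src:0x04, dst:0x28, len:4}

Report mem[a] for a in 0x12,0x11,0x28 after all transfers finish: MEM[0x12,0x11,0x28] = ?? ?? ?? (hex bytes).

MEM[0x12,0x11,0x28] = a6 90 89

#0 dst[0x17+5] := {0x42,0xb9,0xb9,0x25,0x9c}
#1 dst[0x12+5] := {0xa6,0x42,0xb9,0xb9,0x25}
#2 dst[0x04+4] := {0x89,0x28,0xcc,0x85}
#3 dst[0x28+4] := {0x89,0x28,0xcc,0x85}
query mem[0x12]=0xa6, mem[0x11]=0x90, mem[0x28]=0x89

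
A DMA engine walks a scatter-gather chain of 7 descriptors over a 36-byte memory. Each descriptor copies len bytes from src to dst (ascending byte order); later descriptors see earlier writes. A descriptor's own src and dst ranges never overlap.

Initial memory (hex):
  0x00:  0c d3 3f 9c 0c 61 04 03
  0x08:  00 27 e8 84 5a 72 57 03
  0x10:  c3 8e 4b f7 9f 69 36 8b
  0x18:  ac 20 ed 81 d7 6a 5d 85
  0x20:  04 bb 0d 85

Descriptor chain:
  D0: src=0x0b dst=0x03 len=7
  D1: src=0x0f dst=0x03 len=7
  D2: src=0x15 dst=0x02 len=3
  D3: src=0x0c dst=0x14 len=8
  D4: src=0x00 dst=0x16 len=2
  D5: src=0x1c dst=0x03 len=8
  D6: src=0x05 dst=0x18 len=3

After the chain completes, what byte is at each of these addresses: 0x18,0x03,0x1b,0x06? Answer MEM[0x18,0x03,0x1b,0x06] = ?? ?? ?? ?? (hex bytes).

MEM[0x18,0x03,0x1b,0x06] = 5d d7 f7 85

D0: mem[0x03..0x09] <- [84 5a 72 57 03 c3 8e]
D1: mem[0x03..0x09] <- [03 c3 8e 4b f7 9f 69]
D2: mem[0x02..0x04] <- [69 36 8b]
D3: mem[0x14..0x1b] <- [5a 72 57 03 c3 8e 4b f7]
D4: mem[0x16..0x17] <- [0c d3]
D5: mem[0x03..0x0a] <- [d7 6a 5d 85 04 bb 0d 85]
D6: mem[0x18..0x1a] <- [5d 85 04]
query mem[0x18]=0x5d, mem[0x03]=0xd7, mem[0x1b]=0xf7, mem[0x06]=0x85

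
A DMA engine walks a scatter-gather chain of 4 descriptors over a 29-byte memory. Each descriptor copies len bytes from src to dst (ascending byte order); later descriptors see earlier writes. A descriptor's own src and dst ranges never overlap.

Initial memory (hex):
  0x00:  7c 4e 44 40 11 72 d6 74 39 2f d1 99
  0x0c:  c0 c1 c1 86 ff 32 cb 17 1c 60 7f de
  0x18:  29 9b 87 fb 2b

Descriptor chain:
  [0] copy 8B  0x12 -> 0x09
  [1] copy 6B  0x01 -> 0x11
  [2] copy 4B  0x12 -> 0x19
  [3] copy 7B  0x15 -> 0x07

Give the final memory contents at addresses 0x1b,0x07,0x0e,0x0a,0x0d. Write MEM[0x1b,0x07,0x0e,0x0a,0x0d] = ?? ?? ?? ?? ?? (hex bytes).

MEM[0x1b,0x07,0x0e,0x0a,0x0d] = 11 72 de 29 11

  after D0: wrote 8B at 0x09 = cb171c607fde299b
  after D1: wrote 6B at 0x11 = 4e44401172d6
  after D2: wrote 4B at 0x19 = 44401172
  after D3: wrote 7B at 0x07 = 72d6de29444011
query mem[0x1b]=0x11, mem[0x07]=0x72, mem[0x0e]=0xde, mem[0x0a]=0x29, mem[0x0d]=0x11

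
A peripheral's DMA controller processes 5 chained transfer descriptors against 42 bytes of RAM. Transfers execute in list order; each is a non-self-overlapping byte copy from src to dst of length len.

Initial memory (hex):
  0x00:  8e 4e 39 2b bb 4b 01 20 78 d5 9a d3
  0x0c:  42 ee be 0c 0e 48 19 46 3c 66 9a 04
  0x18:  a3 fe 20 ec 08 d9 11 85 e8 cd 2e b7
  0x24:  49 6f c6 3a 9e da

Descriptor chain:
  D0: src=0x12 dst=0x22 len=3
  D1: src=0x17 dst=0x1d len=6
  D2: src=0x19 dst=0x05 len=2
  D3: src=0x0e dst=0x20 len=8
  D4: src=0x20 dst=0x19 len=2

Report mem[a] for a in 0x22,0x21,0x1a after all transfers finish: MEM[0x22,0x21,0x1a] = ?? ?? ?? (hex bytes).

MEM[0x22,0x21,0x1a] = 0e 0c 0c

  after D0: wrote 3B at 0x22 = 19463c
  after D1: wrote 6B at 0x1d = 04a3fe20ec08
  after D2: wrote 2B at 0x05 = fe20
  after D3: wrote 8B at 0x20 = be0c0e4819463c66
  after D4: wrote 2B at 0x19 = be0c
query mem[0x22]=0x0e, mem[0x21]=0x0c, mem[0x1a]=0x0c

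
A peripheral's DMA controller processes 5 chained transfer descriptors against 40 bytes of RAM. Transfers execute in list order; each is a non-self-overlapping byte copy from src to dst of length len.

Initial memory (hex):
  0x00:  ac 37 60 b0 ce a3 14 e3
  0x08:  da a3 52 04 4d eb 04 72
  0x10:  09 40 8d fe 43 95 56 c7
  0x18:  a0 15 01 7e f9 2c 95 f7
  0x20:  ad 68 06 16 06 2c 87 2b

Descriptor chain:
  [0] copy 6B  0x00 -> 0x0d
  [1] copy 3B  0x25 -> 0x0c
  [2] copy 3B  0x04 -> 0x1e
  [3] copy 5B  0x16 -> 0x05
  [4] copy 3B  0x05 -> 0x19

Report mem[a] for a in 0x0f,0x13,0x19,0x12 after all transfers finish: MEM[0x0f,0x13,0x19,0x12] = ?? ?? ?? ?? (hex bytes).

MEM[0x0f,0x13,0x19,0x12] = 60 fe 56 a3

#0 dst[0x0d+6] := {0xac,0x37,0x60,0xb0,0xce,0xa3}
#1 dst[0x0c+3] := {0x2c,0x87,0x2b}
#2 dst[0x1e+3] := {0xce,0xa3,0x14}
#3 dst[0x05+5] := {0x56,0xc7,0xa0,0x15,0x01}
#4 dst[0x19+3] := {0x56,0xc7,0xa0}
query mem[0x0f]=0x60, mem[0x13]=0xfe, mem[0x19]=0x56, mem[0x12]=0xa3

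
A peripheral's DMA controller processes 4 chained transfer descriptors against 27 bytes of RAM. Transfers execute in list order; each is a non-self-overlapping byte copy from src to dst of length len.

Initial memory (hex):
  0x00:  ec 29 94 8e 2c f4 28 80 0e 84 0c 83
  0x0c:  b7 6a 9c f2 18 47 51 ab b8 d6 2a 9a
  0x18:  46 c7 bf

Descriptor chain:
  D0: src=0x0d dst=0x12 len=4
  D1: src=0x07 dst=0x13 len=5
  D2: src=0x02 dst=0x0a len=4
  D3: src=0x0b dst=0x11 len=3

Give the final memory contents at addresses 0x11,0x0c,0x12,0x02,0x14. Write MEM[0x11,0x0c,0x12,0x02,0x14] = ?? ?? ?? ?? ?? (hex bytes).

MEM[0x11,0x0c,0x12,0x02,0x14] = 8e 2c 2c 94 0e

  after D0: wrote 4B at 0x12 = 6a9cf218
  after D1: wrote 5B at 0x13 = 800e840c83
  after D2: wrote 4B at 0x0a = 948e2cf4
  after D3: wrote 3B at 0x11 = 8e2cf4
query mem[0x11]=0x8e, mem[0x0c]=0x2c, mem[0x12]=0x2c, mem[0x02]=0x94, mem[0x14]=0x0e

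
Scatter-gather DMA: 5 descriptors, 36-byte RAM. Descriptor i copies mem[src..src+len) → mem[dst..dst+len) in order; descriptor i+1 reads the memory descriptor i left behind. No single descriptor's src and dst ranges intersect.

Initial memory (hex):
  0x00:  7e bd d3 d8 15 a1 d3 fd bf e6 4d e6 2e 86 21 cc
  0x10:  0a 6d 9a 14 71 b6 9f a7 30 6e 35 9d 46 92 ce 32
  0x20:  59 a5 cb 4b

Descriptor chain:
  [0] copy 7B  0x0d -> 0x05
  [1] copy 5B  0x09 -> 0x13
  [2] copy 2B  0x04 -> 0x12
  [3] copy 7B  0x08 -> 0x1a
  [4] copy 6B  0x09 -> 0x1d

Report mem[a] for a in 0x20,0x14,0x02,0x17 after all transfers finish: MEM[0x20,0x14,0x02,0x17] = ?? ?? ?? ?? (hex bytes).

#0 dst[0x05+7] := {0x86,0x21,0xcc,0x0a,0x6d,0x9a,0x14}
#1 dst[0x13+5] := {0x6d,0x9a,0x14,0x2e,0x86}
#2 dst[0x12+2] := {0x15,0x86}
#3 dst[0x1a+7] := {0x0a,0x6d,0x9a,0x14,0x2e,0x86,0x21}
#4 dst[0x1d+6] := {0x6d,0x9a,0x14,0x2e,0x86,0x21}
query mem[0x20]=0x2e, mem[0x14]=0x9a, mem[0x02]=0xd3, mem[0x17]=0x86

MEM[0x20,0x14,0x02,0x17] = 2e 9a d3 86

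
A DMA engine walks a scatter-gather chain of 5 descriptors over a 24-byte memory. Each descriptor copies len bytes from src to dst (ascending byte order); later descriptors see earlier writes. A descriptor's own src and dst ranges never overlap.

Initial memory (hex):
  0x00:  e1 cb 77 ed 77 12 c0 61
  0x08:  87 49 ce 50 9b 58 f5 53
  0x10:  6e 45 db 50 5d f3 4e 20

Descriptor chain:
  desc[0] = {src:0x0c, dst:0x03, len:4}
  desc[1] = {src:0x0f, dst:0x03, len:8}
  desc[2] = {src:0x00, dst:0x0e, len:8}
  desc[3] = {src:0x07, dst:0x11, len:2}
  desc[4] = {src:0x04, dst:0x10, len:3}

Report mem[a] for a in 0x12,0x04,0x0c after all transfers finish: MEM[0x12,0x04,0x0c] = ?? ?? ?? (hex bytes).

[0] 0x0c->0x03 len=4 : 9b 58 f5 53
[1] 0x0f->0x03 len=8 : 53 6e 45 db 50 5d f3 4e
[2] 0x00->0x0e len=8 : e1 cb 77 53 6e 45 db 50
[3] 0x07->0x11 len=2 : 50 5d
[4] 0x04->0x10 len=3 : 6e 45 db
query mem[0x12]=0xdb, mem[0x04]=0x6e, mem[0x0c]=0x9b

MEM[0x12,0x04,0x0c] = db 6e 9b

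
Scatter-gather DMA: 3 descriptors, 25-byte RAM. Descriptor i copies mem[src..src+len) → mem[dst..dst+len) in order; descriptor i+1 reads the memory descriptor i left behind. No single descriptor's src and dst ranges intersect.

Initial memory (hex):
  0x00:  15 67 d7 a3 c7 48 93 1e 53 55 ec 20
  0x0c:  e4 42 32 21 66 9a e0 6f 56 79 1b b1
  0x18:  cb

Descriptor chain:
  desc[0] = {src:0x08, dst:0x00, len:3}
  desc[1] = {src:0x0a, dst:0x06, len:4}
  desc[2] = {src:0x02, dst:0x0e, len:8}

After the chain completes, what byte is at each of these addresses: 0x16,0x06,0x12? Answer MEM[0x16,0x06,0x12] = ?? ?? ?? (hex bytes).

[0] 0x08->0x00 len=3 : 53 55 ec
[1] 0x0a->0x06 len=4 : ec 20 e4 42
[2] 0x02->0x0e len=8 : ec a3 c7 48 ec 20 e4 42
query mem[0x16]=0x1b, mem[0x06]=0xec, mem[0x12]=0xec

MEM[0x16,0x06,0x12] = 1b ec ec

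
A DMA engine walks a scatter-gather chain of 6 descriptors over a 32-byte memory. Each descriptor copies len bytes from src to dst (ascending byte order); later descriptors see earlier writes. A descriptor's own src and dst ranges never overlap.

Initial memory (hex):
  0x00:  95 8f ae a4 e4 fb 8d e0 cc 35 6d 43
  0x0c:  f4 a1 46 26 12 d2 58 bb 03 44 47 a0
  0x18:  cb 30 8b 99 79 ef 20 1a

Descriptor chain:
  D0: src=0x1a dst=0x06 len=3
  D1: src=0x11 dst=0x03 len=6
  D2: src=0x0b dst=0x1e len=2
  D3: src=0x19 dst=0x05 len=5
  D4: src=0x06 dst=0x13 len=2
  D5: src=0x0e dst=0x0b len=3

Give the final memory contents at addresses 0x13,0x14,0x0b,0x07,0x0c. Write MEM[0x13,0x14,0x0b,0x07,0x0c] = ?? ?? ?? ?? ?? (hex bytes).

MEM[0x13,0x14,0x0b,0x07,0x0c] = 8b 99 46 99 26

#0 dst[0x06+3] := {0x8b,0x99,0x79}
#1 dst[0x03+6] := {0xd2,0x58,0xbb,0x03,0x44,0x47}
#2 dst[0x1e+2] := {0x43,0xf4}
#3 dst[0x05+5] := {0x30,0x8b,0x99,0x79,0xef}
#4 dst[0x13+2] := {0x8b,0x99}
#5 dst[0x0b+3] := {0x46,0x26,0x12}
query mem[0x13]=0x8b, mem[0x14]=0x99, mem[0x0b]=0x46, mem[0x07]=0x99, mem[0x0c]=0x26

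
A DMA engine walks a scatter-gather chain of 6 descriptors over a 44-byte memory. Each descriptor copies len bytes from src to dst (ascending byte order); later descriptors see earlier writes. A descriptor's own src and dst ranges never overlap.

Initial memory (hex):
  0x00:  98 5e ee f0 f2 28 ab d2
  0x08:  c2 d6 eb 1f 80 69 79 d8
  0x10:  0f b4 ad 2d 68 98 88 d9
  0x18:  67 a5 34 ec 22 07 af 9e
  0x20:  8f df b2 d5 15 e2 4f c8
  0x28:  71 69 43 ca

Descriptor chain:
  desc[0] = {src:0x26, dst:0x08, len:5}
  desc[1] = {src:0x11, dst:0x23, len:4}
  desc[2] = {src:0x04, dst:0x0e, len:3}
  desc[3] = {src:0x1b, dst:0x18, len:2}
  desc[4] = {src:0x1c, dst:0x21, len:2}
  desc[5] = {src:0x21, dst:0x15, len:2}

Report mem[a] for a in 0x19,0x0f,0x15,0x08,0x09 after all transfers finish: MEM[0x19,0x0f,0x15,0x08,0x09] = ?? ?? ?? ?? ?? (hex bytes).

MEM[0x19,0x0f,0x15,0x08,0x09] = 22 28 22 4f c8

#0 dst[0x08+5] := {0x4f,0xc8,0x71,0x69,0x43}
#1 dst[0x23+4] := {0xb4,0xad,0x2d,0x68}
#2 dst[0x0e+3] := {0xf2,0x28,0xab}
#3 dst[0x18+2] := {0xec,0x22}
#4 dst[0x21+2] := {0x22,0x07}
#5 dst[0x15+2] := {0x22,0x07}
query mem[0x19]=0x22, mem[0x0f]=0x28, mem[0x15]=0x22, mem[0x08]=0x4f, mem[0x09]=0xc8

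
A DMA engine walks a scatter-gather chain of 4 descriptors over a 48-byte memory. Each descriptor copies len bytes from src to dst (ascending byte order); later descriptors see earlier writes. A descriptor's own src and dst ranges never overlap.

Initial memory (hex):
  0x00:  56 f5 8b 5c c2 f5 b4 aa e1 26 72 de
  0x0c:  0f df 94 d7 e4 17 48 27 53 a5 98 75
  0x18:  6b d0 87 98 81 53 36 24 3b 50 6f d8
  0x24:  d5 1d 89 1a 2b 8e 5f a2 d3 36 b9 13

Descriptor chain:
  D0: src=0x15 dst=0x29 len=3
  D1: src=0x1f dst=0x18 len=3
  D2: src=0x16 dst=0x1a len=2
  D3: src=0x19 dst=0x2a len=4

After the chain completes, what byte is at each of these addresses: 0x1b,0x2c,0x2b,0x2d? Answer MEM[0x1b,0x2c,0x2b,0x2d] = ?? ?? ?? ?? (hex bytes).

MEM[0x1b,0x2c,0x2b,0x2d] = 75 75 98 81

D0: mem[0x29..0x2b] <- [a5 98 75]
D1: mem[0x18..0x1a] <- [24 3b 50]
D2: mem[0x1a..0x1b] <- [98 75]
D3: mem[0x2a..0x2d] <- [3b 98 75 81]
query mem[0x1b]=0x75, mem[0x2c]=0x75, mem[0x2b]=0x98, mem[0x2d]=0x81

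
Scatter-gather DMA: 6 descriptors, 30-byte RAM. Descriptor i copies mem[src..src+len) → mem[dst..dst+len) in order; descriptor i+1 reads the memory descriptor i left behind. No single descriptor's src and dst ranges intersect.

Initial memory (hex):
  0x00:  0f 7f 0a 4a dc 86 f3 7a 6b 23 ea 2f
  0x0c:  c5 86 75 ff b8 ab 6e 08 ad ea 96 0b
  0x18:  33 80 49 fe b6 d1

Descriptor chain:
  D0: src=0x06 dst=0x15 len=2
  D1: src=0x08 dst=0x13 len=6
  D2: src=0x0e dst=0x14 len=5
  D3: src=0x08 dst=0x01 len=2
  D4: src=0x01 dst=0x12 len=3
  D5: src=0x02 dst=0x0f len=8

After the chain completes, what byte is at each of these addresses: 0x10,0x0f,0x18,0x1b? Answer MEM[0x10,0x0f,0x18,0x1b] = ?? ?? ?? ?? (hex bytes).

MEM[0x10,0x0f,0x18,0x1b] = 4a 23 6e fe

#0 dst[0x15+2] := {0xf3,0x7a}
#1 dst[0x13+6] := {0x6b,0x23,0xea,0x2f,0xc5,0x86}
#2 dst[0x14+5] := {0x75,0xff,0xb8,0xab,0x6e}
#3 dst[0x01+2] := {0x6b,0x23}
#4 dst[0x12+3] := {0x6b,0x23,0x4a}
#5 dst[0x0f+8] := {0x23,0x4a,0xdc,0x86,0xf3,0x7a,0x6b,0x23}
query mem[0x10]=0x4a, mem[0x0f]=0x23, mem[0x18]=0x6e, mem[0x1b]=0xfe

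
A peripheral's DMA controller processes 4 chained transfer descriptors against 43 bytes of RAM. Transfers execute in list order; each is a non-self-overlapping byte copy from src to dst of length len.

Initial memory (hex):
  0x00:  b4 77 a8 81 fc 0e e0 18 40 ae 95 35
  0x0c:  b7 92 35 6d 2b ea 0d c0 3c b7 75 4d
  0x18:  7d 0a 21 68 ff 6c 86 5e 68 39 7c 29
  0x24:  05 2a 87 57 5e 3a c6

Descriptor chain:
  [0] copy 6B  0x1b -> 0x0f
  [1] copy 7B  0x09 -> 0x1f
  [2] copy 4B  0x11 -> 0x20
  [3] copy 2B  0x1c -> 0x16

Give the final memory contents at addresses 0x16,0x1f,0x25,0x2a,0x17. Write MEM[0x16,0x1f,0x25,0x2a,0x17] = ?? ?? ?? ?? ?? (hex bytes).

[0] 0x1b->0x0f len=6 : 68 ff 6c 86 5e 68
[1] 0x09->0x1f len=7 : ae 95 35 b7 92 35 68
[2] 0x11->0x20 len=4 : 6c 86 5e 68
[3] 0x1c->0x16 len=2 : ff 6c
query mem[0x16]=0xff, mem[0x1f]=0xae, mem[0x25]=0x68, mem[0x2a]=0xc6, mem[0x17]=0x6c

MEM[0x16,0x1f,0x25,0x2a,0x17] = ff ae 68 c6 6c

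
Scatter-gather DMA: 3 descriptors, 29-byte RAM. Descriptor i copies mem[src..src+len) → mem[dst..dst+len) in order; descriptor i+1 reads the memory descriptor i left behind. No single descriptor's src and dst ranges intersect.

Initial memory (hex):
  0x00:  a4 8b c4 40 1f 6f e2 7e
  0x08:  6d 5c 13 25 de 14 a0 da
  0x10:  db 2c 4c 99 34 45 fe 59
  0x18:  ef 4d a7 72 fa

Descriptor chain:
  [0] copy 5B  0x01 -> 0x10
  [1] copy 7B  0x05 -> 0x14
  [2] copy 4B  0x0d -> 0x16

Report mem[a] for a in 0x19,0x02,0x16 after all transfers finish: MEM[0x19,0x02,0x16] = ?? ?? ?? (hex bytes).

#0 dst[0x10+5] := {0x8b,0xc4,0x40,0x1f,0x6f}
#1 dst[0x14+7] := {0x6f,0xe2,0x7e,0x6d,0x5c,0x13,0x25}
#2 dst[0x16+4] := {0x14,0xa0,0xda,0x8b}
query mem[0x19]=0x8b, mem[0x02]=0xc4, mem[0x16]=0x14

MEM[0x19,0x02,0x16] = 8b c4 14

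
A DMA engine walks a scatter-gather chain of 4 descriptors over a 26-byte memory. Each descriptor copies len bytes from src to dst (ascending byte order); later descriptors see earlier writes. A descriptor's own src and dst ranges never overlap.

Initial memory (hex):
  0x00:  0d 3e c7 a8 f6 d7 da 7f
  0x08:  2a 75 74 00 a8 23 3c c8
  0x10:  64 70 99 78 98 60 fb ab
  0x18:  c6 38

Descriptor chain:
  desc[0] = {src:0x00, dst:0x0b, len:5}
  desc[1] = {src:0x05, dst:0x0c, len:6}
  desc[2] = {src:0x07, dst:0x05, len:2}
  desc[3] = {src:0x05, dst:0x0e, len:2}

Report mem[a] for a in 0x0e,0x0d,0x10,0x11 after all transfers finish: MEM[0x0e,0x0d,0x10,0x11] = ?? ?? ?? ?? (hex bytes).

#0 dst[0x0b+5] := {0x0d,0x3e,0xc7,0xa8,0xf6}
#1 dst[0x0c+6] := {0xd7,0xda,0x7f,0x2a,0x75,0x74}
#2 dst[0x05+2] := {0x7f,0x2a}
#3 dst[0x0e+2] := {0x7f,0x2a}
query mem[0x0e]=0x7f, mem[0x0d]=0xda, mem[0x10]=0x75, mem[0x11]=0x74

MEM[0x0e,0x0d,0x10,0x11] = 7f da 75 74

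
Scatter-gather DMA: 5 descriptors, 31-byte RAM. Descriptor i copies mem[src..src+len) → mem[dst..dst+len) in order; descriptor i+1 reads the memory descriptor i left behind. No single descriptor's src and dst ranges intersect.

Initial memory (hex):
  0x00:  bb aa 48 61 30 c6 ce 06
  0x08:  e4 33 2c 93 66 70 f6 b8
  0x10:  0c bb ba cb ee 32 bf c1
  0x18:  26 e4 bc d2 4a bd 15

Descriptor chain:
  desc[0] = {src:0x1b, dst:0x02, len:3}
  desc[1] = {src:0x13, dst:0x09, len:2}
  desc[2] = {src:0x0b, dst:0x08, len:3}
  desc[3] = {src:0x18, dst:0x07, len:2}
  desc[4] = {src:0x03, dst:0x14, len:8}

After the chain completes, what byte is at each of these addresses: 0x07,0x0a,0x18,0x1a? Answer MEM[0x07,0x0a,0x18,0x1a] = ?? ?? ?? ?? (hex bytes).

MEM[0x07,0x0a,0x18,0x1a] = 26 70 26 66

#0 dst[0x02+3] := {0xd2,0x4a,0xbd}
#1 dst[0x09+2] := {0xcb,0xee}
#2 dst[0x08+3] := {0x93,0x66,0x70}
#3 dst[0x07+2] := {0x26,0xe4}
#4 dst[0x14+8] := {0x4a,0xbd,0xc6,0xce,0x26,0xe4,0x66,0x70}
query mem[0x07]=0x26, mem[0x0a]=0x70, mem[0x18]=0x26, mem[0x1a]=0x66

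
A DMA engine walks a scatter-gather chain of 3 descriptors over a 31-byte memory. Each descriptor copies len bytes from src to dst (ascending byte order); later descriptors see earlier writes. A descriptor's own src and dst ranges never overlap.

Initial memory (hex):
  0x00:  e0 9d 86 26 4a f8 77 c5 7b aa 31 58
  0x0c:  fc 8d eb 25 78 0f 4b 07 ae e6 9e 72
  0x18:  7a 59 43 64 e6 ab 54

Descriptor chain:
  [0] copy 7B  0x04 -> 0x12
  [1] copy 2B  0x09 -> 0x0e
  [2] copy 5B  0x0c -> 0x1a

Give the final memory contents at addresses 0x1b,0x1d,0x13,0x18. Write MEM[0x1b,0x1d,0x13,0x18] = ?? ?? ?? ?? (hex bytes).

D0: mem[0x12..0x18] <- [4a f8 77 c5 7b aa 31]
D1: mem[0x0e..0x0f] <- [aa 31]
D2: mem[0x1a..0x1e] <- [fc 8d aa 31 78]
query mem[0x1b]=0x8d, mem[0x1d]=0x31, mem[0x13]=0xf8, mem[0x18]=0x31

MEM[0x1b,0x1d,0x13,0x18] = 8d 31 f8 31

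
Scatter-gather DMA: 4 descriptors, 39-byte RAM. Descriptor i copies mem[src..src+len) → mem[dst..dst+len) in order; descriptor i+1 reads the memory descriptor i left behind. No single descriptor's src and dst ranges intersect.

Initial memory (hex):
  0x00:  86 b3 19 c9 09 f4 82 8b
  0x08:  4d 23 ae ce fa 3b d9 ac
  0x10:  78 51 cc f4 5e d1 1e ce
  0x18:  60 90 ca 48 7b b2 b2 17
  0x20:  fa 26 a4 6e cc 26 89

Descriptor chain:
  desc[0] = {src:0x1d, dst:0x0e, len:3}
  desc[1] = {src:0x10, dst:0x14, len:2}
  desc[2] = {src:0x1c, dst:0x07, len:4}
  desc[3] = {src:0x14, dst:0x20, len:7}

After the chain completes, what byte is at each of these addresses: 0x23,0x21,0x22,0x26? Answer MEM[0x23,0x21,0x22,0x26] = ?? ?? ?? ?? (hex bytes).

  after D0: wrote 3B at 0x0e = b2b217
  after D1: wrote 2B at 0x14 = 1751
  after D2: wrote 4B at 0x07 = 7bb2b217
  after D3: wrote 7B at 0x20 = 17511ece6090ca
query mem[0x23]=0xce, mem[0x21]=0x51, mem[0x22]=0x1e, mem[0x26]=0xca

MEM[0x23,0x21,0x22,0x26] = ce 51 1e ca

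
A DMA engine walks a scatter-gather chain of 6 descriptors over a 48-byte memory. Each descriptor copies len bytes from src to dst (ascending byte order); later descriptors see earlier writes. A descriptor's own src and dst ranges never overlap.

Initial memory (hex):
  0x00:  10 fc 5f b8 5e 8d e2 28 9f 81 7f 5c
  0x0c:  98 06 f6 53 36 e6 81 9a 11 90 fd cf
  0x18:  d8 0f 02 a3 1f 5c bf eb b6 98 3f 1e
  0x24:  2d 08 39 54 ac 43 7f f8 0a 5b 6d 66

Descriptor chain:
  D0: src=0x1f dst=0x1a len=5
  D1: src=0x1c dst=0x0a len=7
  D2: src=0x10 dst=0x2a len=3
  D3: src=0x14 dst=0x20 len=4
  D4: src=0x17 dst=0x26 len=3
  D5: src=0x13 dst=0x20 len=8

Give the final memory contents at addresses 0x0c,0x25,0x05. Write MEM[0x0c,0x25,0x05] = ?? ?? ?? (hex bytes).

[0] 0x1f->0x1a len=5 : eb b6 98 3f 1e
[1] 0x1c->0x0a len=7 : 98 3f 1e eb b6 98 3f
[2] 0x10->0x2a len=3 : 3f e6 81
[3] 0x14->0x20 len=4 : 11 90 fd cf
[4] 0x17->0x26 len=3 : cf d8 0f
[5] 0x13->0x20 len=8 : 9a 11 90 fd cf d8 0f eb
query mem[0x0c]=0x1e, mem[0x25]=0xd8, mem[0x05]=0x8d

MEM[0x0c,0x25,0x05] = 1e d8 8d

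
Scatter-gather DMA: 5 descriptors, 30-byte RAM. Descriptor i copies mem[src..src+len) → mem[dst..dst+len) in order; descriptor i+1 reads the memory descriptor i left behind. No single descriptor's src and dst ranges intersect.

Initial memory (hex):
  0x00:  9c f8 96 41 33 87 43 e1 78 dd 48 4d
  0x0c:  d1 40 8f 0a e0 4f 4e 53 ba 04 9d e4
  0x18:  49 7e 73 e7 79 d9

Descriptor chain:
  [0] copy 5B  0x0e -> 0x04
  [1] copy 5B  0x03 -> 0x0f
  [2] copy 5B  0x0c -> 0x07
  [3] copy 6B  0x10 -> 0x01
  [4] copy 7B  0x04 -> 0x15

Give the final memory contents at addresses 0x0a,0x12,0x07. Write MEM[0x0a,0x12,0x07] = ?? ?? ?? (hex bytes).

  after D0: wrote 5B at 0x04 = 8f0ae04f4e
  after D1: wrote 5B at 0x0f = 418f0ae04f
  after D2: wrote 5B at 0x07 = d1408f418f
  after D3: wrote 6B at 0x01 = 8f0ae04fba04
  after D4: wrote 7B at 0x15 = 4fba04d1408f41
query mem[0x0a]=0x41, mem[0x12]=0xe0, mem[0x07]=0xd1

MEM[0x0a,0x12,0x07] = 41 e0 d1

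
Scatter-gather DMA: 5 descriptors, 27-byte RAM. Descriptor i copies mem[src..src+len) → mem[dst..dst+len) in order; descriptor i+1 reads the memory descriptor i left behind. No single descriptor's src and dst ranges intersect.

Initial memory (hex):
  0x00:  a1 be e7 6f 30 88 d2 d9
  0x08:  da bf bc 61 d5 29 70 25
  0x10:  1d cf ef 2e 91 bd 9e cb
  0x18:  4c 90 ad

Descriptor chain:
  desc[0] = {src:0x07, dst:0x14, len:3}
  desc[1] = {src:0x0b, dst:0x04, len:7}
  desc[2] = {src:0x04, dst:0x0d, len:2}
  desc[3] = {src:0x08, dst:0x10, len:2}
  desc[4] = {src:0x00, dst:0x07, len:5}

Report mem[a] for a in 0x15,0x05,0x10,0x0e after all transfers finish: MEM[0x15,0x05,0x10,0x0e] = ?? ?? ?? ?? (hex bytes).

MEM[0x15,0x05,0x10,0x0e] = da d5 25 d5

D0: mem[0x14..0x16] <- [d9 da bf]
D1: mem[0x04..0x0a] <- [61 d5 29 70 25 1d cf]
D2: mem[0x0d..0x0e] <- [61 d5]
D3: mem[0x10..0x11] <- [25 1d]
D4: mem[0x07..0x0b] <- [a1 be e7 6f 61]
query mem[0x15]=0xda, mem[0x05]=0xd5, mem[0x10]=0x25, mem[0x0e]=0xd5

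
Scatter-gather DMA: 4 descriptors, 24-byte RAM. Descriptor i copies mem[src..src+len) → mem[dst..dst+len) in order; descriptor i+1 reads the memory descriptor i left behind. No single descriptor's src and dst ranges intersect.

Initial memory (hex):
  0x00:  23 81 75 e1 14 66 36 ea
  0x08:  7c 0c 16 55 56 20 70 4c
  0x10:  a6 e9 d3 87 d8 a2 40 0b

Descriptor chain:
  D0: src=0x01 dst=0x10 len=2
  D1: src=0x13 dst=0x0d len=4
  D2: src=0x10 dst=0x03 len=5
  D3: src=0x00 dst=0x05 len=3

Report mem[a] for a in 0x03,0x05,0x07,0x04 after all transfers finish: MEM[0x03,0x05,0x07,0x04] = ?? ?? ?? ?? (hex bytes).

MEM[0x03,0x05,0x07,0x04] = 40 23 75 75

D0: mem[0x10..0x11] <- [81 75]
D1: mem[0x0d..0x10] <- [87 d8 a2 40]
D2: mem[0x03..0x07] <- [40 75 d3 87 d8]
D3: mem[0x05..0x07] <- [23 81 75]
query mem[0x03]=0x40, mem[0x05]=0x23, mem[0x07]=0x75, mem[0x04]=0x75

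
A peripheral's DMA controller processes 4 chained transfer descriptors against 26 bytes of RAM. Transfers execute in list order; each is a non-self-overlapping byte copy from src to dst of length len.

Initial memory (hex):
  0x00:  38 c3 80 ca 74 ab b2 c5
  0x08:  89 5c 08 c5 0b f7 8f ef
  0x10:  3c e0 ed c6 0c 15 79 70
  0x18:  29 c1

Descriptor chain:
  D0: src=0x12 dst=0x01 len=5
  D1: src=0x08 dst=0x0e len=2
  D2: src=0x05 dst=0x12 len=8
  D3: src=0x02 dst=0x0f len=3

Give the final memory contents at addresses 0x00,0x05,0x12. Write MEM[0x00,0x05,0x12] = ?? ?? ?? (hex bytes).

MEM[0x00,0x05,0x12] = 38 79 79

[0] 0x12->0x01 len=5 : ed c6 0c 15 79
[1] 0x08->0x0e len=2 : 89 5c
[2] 0x05->0x12 len=8 : 79 b2 c5 89 5c 08 c5 0b
[3] 0x02->0x0f len=3 : c6 0c 15
query mem[0x00]=0x38, mem[0x05]=0x79, mem[0x12]=0x79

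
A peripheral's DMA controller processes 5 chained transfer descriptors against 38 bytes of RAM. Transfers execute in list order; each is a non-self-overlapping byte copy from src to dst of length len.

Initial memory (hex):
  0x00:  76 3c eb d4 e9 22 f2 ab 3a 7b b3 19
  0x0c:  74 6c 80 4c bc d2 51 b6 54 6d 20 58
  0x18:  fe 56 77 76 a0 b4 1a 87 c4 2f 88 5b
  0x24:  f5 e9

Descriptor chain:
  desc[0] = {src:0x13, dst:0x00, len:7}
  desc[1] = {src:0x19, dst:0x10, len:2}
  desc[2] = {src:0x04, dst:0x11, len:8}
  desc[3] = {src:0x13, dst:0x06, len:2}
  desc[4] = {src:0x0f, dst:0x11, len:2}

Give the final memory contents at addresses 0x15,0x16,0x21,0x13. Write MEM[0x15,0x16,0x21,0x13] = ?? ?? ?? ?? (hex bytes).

  after D0: wrote 7B at 0x00 = b6546d2058fe56
  after D1: wrote 2B at 0x10 = 5677
  after D2: wrote 8B at 0x11 = 58fe56ab3a7bb319
  after D3: wrote 2B at 0x06 = 56ab
  after D4: wrote 2B at 0x11 = 4c56
query mem[0x15]=0x3a, mem[0x16]=0x7b, mem[0x21]=0x2f, mem[0x13]=0x56

MEM[0x15,0x16,0x21,0x13] = 3a 7b 2f 56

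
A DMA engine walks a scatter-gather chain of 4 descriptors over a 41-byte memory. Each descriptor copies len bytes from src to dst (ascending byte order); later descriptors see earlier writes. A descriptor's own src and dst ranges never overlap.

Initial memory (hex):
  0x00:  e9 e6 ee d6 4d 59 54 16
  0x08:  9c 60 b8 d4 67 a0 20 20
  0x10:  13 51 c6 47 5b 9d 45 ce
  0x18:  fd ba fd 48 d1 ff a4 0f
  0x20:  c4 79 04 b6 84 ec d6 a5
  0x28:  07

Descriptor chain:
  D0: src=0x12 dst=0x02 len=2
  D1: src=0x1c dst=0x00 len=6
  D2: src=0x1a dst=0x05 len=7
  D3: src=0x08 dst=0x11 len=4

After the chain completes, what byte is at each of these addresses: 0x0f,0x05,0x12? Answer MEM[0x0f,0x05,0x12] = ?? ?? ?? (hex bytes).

  after D0: wrote 2B at 0x02 = c647
  after D1: wrote 6B at 0x00 = d1ffa40fc479
  after D2: wrote 7B at 0x05 = fd48d1ffa40fc4
  after D3: wrote 4B at 0x11 = ffa40fc4
query mem[0x0f]=0x20, mem[0x05]=0xfd, mem[0x12]=0xa4

MEM[0x0f,0x05,0x12] = 20 fd a4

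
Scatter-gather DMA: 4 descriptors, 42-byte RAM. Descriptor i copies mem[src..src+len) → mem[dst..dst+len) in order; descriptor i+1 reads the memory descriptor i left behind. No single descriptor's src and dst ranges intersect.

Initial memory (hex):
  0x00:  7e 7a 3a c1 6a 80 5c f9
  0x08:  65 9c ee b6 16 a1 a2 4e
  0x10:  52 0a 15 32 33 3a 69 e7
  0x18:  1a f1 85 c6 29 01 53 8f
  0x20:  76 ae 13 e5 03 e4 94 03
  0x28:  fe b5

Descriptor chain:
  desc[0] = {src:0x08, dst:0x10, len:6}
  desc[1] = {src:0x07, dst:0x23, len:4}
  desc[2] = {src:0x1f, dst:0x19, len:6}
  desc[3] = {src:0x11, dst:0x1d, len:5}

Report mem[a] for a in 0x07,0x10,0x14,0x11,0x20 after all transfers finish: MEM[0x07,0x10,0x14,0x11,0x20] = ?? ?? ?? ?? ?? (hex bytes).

  after D0: wrote 6B at 0x10 = 659ceeb616a1
  after D1: wrote 4B at 0x23 = f9659cee
  after D2: wrote 6B at 0x19 = 8f76ae13f965
  after D3: wrote 5B at 0x1d = 9ceeb616a1
query mem[0x07]=0xf9, mem[0x10]=0x65, mem[0x14]=0x16, mem[0x11]=0x9c, mem[0x20]=0x16

MEM[0x07,0x10,0x14,0x11,0x20] = f9 65 16 9c 16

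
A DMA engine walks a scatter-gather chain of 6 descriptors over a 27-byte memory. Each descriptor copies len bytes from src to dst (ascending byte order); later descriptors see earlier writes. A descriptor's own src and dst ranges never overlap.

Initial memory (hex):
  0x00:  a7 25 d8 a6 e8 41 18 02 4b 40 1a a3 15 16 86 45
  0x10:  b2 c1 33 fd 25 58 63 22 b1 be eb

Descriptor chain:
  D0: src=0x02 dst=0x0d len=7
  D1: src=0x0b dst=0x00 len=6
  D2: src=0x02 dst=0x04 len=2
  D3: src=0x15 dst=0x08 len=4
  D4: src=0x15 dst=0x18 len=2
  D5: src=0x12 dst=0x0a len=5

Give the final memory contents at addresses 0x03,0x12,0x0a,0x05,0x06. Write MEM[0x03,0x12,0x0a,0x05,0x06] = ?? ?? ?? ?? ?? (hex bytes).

MEM[0x03,0x12,0x0a,0x05,0x06] = a6 02 02 a6 18

D0: mem[0x0d..0x13] <- [d8 a6 e8 41 18 02 4b]
D1: mem[0x00..0x05] <- [a3 15 d8 a6 e8 41]
D2: mem[0x04..0x05] <- [d8 a6]
D3: mem[0x08..0x0b] <- [58 63 22 b1]
D4: mem[0x18..0x19] <- [58 63]
D5: mem[0x0a..0x0e] <- [02 4b 25 58 63]
query mem[0x03]=0xa6, mem[0x12]=0x02, mem[0x0a]=0x02, mem[0x05]=0xa6, mem[0x06]=0x18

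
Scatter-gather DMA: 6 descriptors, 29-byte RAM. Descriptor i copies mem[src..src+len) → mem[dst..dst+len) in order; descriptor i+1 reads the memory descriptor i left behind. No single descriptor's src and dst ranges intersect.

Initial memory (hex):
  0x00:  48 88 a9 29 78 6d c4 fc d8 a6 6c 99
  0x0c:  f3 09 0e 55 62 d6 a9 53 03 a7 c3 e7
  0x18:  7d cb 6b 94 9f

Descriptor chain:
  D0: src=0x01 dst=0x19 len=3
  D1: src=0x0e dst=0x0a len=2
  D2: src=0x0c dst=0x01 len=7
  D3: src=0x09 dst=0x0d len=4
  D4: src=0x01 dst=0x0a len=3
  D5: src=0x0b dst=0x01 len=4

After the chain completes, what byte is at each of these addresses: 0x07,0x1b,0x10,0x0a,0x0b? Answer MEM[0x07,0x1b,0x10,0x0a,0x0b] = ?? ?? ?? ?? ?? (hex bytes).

MEM[0x07,0x1b,0x10,0x0a,0x0b] = a9 29 f3 f3 09

  after D0: wrote 3B at 0x19 = 88a929
  after D1: wrote 2B at 0x0a = 0e55
  after D2: wrote 7B at 0x01 = f3090e5562d6a9
  after D3: wrote 4B at 0x0d = a60e55f3
  after D4: wrote 3B at 0x0a = f3090e
  after D5: wrote 4B at 0x01 = 090ea60e
query mem[0x07]=0xa9, mem[0x1b]=0x29, mem[0x10]=0xf3, mem[0x0a]=0xf3, mem[0x0b]=0x09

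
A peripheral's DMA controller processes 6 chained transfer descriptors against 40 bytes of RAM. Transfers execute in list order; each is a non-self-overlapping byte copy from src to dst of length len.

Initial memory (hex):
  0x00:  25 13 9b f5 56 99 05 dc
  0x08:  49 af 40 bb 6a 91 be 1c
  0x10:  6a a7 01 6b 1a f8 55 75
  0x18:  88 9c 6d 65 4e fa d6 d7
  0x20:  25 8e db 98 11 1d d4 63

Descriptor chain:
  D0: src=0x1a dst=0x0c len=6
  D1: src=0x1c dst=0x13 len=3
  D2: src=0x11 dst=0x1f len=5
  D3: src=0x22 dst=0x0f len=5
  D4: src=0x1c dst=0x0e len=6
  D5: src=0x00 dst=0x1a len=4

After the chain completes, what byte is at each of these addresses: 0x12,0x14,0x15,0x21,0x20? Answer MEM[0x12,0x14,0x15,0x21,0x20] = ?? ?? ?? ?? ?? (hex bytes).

MEM[0x12,0x14,0x15,0x21,0x20] = 01 fa d6 4e 01

  after D0: wrote 6B at 0x0c = 6d654efad6d7
  after D1: wrote 3B at 0x13 = 4efad6
  after D2: wrote 5B at 0x1f = d7014efad6
  after D3: wrote 5B at 0x0f = fad6111dd4
  after D4: wrote 6B at 0x0e = 4efad6d7014e
  after D5: wrote 4B at 0x1a = 25139bf5
query mem[0x12]=0x01, mem[0x14]=0xfa, mem[0x15]=0xd6, mem[0x21]=0x4e, mem[0x20]=0x01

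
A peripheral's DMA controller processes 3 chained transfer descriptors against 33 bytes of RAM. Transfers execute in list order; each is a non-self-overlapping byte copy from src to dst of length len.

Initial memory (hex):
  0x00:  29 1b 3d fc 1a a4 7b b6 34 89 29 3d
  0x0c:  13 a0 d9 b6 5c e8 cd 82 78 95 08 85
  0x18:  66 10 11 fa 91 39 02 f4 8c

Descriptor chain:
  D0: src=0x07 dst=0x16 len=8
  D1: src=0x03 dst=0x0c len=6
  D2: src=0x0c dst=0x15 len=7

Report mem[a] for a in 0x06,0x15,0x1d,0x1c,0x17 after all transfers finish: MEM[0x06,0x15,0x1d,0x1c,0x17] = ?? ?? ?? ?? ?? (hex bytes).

[0] 0x07->0x16 len=8 : b6 34 89 29 3d 13 a0 d9
[1] 0x03->0x0c len=6 : fc 1a a4 7b b6 34
[2] 0x0c->0x15 len=7 : fc 1a a4 7b b6 34 cd
query mem[0x06]=0x7b, mem[0x15]=0xfc, mem[0x1d]=0xd9, mem[0x1c]=0xa0, mem[0x17]=0xa4

MEM[0x06,0x15,0x1d,0x1c,0x17] = 7b fc d9 a0 a4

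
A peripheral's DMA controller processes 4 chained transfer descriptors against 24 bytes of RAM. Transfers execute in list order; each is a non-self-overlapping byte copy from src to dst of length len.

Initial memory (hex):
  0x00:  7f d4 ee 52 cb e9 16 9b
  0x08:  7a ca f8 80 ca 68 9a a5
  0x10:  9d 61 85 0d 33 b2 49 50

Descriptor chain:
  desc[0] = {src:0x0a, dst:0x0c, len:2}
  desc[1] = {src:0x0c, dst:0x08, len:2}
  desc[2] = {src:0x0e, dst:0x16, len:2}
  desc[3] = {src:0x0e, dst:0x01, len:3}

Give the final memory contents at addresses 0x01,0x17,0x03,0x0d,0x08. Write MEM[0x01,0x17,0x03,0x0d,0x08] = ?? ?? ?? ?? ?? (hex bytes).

MEM[0x01,0x17,0x03,0x0d,0x08] = 9a a5 9d 80 f8

D0: mem[0x0c..0x0d] <- [f8 80]
D1: mem[0x08..0x09] <- [f8 80]
D2: mem[0x16..0x17] <- [9a a5]
D3: mem[0x01..0x03] <- [9a a5 9d]
query mem[0x01]=0x9a, mem[0x17]=0xa5, mem[0x03]=0x9d, mem[0x0d]=0x80, mem[0x08]=0xf8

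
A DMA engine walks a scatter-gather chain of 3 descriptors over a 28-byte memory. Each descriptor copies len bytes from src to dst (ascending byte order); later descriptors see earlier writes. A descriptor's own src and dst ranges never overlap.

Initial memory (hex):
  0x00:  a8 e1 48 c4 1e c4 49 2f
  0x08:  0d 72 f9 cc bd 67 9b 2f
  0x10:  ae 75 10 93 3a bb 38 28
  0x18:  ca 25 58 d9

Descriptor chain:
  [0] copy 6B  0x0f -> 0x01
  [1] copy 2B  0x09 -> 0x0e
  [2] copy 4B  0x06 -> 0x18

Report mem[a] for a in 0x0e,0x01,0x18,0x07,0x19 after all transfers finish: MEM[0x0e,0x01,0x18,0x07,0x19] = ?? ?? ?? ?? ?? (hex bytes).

MEM[0x0e,0x01,0x18,0x07,0x19] = 72 2f 3a 2f 2f

[0] 0x0f->0x01 len=6 : 2f ae 75 10 93 3a
[1] 0x09->0x0e len=2 : 72 f9
[2] 0x06->0x18 len=4 : 3a 2f 0d 72
query mem[0x0e]=0x72, mem[0x01]=0x2f, mem[0x18]=0x3a, mem[0x07]=0x2f, mem[0x19]=0x2f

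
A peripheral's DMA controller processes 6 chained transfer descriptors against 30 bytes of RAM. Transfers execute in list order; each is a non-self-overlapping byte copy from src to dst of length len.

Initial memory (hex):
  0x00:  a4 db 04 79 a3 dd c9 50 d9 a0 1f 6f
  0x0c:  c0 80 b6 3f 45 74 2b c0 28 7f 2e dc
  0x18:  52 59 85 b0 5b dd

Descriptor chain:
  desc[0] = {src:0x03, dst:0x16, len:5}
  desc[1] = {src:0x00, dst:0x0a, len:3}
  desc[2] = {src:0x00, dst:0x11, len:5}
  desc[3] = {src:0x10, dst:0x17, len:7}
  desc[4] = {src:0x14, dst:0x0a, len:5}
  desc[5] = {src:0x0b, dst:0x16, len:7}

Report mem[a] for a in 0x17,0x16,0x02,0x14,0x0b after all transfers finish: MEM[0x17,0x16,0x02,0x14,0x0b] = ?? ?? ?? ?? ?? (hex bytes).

MEM[0x17,0x16,0x02,0x14,0x0b] = 79 a3 04 79 a3

[0] 0x03->0x16 len=5 : 79 a3 dd c9 50
[1] 0x00->0x0a len=3 : a4 db 04
[2] 0x00->0x11 len=5 : a4 db 04 79 a3
[3] 0x10->0x17 len=7 : 45 a4 db 04 79 a3 79
[4] 0x14->0x0a len=5 : 79 a3 79 45 a4
[5] 0x0b->0x16 len=7 : a3 79 45 a4 3f 45 a4
query mem[0x17]=0x79, mem[0x16]=0xa3, mem[0x02]=0x04, mem[0x14]=0x79, mem[0x0b]=0xa3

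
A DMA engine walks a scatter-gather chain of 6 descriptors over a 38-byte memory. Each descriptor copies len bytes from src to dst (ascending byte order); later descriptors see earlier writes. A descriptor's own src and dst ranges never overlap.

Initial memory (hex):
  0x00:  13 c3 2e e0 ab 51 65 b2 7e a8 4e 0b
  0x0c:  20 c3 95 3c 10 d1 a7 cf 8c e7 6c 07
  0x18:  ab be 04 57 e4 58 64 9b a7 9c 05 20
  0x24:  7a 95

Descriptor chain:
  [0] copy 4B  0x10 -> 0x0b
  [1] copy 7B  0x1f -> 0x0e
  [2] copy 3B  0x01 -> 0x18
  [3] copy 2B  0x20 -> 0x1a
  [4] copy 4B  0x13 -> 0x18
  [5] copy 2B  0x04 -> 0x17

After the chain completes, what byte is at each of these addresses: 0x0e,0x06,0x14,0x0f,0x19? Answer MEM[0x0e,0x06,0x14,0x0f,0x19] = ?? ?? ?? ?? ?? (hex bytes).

D0: mem[0x0b..0x0e] <- [10 d1 a7 cf]
D1: mem[0x0e..0x14] <- [9b a7 9c 05 20 7a 95]
D2: mem[0x18..0x1a] <- [c3 2e e0]
D3: mem[0x1a..0x1b] <- [a7 9c]
D4: mem[0x18..0x1b] <- [7a 95 e7 6c]
D5: mem[0x17..0x18] <- [ab 51]
query mem[0x0e]=0x9b, mem[0x06]=0x65, mem[0x14]=0x95, mem[0x0f]=0xa7, mem[0x19]=0x95

MEM[0x0e,0x06,0x14,0x0f,0x19] = 9b 65 95 a7 95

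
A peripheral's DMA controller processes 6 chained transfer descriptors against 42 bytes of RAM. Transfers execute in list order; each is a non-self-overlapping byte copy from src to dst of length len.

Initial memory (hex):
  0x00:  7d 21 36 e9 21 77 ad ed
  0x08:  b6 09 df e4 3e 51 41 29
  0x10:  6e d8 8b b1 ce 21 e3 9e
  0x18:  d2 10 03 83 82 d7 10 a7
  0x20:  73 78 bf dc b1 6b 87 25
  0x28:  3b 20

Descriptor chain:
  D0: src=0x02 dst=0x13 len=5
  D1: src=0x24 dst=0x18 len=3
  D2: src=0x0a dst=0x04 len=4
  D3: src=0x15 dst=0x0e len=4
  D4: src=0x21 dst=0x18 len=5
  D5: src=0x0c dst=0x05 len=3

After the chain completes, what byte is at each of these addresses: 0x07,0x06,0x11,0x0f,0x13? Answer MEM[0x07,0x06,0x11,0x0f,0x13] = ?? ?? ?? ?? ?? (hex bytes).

MEM[0x07,0x06,0x11,0x0f,0x13] = 21 51 b1 77 36

#0 dst[0x13+5] := {0x36,0xe9,0x21,0x77,0xad}
#1 dst[0x18+3] := {0xb1,0x6b,0x87}
#2 dst[0x04+4] := {0xdf,0xe4,0x3e,0x51}
#3 dst[0x0e+4] := {0x21,0x77,0xad,0xb1}
#4 dst[0x18+5] := {0x78,0xbf,0xdc,0xb1,0x6b}
#5 dst[0x05+3] := {0x3e,0x51,0x21}
query mem[0x07]=0x21, mem[0x06]=0x51, mem[0x11]=0xb1, mem[0x0f]=0x77, mem[0x13]=0x36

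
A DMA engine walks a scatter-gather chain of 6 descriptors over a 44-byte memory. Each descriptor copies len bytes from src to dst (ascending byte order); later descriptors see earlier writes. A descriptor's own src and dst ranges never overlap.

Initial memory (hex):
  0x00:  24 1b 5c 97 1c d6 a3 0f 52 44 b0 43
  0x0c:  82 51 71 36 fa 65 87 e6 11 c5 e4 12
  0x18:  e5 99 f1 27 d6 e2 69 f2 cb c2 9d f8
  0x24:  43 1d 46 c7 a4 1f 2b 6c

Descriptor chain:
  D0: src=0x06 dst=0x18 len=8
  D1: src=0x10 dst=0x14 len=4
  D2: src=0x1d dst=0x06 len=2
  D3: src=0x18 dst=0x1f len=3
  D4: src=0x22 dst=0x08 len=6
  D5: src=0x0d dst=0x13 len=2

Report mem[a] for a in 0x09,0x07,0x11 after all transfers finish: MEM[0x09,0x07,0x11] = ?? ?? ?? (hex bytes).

D0: mem[0x18..0x1f] <- [a3 0f 52 44 b0 43 82 51]
D1: mem[0x14..0x17] <- [fa 65 87 e6]
D2: mem[0x06..0x07] <- [43 82]
D3: mem[0x1f..0x21] <- [a3 0f 52]
D4: mem[0x08..0x0d] <- [9d f8 43 1d 46 c7]
D5: mem[0x13..0x14] <- [c7 71]
query mem[0x09]=0xf8, mem[0x07]=0x82, mem[0x11]=0x65

MEM[0x09,0x07,0x11] = f8 82 65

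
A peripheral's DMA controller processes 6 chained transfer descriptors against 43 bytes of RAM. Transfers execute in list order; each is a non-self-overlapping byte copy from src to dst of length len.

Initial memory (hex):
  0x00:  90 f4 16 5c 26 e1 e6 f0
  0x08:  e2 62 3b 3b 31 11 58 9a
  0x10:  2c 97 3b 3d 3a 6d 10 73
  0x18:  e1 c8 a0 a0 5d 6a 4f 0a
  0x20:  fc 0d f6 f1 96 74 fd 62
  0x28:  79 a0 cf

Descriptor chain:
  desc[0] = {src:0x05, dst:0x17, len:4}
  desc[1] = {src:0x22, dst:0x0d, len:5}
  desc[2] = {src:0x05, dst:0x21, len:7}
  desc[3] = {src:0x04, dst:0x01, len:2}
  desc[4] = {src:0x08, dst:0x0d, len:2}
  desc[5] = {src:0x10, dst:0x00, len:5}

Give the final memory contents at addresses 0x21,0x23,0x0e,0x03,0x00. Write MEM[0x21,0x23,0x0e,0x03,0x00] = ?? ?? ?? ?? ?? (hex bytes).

D0: mem[0x17..0x1a] <- [e1 e6 f0 e2]
D1: mem[0x0d..0x11] <- [f6 f1 96 74 fd]
D2: mem[0x21..0x27] <- [e1 e6 f0 e2 62 3b 3b]
D3: mem[0x01..0x02] <- [26 e1]
D4: mem[0x0d..0x0e] <- [e2 62]
D5: mem[0x00..0x04] <- [74 fd 3b 3d 3a]
query mem[0x21]=0xe1, mem[0x23]=0xf0, mem[0x0e]=0x62, mem[0x03]=0x3d, mem[0x00]=0x74

MEM[0x21,0x23,0x0e,0x03,0x00] = e1 f0 62 3d 74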